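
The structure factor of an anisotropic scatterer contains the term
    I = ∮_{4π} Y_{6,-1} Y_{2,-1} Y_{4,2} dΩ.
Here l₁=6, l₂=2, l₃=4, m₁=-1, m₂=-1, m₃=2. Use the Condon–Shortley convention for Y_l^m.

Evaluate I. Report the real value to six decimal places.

Rules hold: Σm=0, L=12 even, 4≤4≤8.
N = 13·5·9 = 585
Δ = 4!·8!·0!/13! = 1/6435
Racah Σ t=2..2: t=2:+1/2304 = 1/2304
⇒ 3j(6 2 4; 0 0 0)² = 5/143, sgn +1
Racah Σ t=1..1: t=1:−1/8640 = -1/8640
⇒ 3j(6 2 4; -1 -1 2)² = 14/1287, sgn -1
4πI² = N·(3j₀)²·(3jₘ)² = 350/1573
I = -1·√(0.222505/4π) = -0.13306527

-0.133065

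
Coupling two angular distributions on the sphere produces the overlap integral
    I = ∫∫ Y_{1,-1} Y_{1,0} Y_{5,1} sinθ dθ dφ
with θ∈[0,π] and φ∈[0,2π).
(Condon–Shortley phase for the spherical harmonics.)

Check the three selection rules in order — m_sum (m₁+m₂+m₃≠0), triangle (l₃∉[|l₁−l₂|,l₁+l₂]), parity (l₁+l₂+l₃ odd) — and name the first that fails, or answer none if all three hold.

azimuthal sum: -1 + 0 + 1 = 0  ✓
0 ≤ 5 ≤ 2 (triangle on l)  ✗
L = 1 + 1 + 5 = 7 (odd)

triangle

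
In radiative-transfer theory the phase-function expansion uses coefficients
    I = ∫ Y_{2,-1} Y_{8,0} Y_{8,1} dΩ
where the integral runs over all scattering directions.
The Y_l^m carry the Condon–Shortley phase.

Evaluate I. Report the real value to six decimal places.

Checks pass: Σm=0; 18 even; l₃=8∈[6,10].
(2·2+1)(2·8+1)(2·8+1) = 1445
Δ: 2! 2! 14! / 19! → 1/348840
sum: t=0:+1/116121600 t=1:−1/25401600 t=2:+1/116121600 = -1/45158400
3j²(2 8 8; 0 0 0) = Δ·Π!·Σ² = 24/1615  (sign -1)
sum: t=1:−1/50803200 t=2:+1/58060800 = -1/406425600
3j²(2 8 8; -1 0 1) = Δ·Π!·Σ² = 1/3230  (sign +1)
combine: 4πI² = 1445·24/1615·1/3230 = 12/1805
take √, sign -1: I = -0.02300102

-0.023001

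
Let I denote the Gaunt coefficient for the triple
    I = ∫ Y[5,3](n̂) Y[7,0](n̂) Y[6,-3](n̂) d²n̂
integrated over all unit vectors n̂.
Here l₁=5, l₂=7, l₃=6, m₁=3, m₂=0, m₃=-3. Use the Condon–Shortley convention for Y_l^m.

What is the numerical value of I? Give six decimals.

m-sum 0 ✓  L=18 even ✓  2≤6≤12 ✓
Π(2lᵢ+1) = 11×15×13 = 2145
triangle coeff Δ(5,7,6) = 1/174594420
Σ_t [1,5]: t=1:−1/4147200 t=2:+1/207360 t=3:−1/82944 t=4:+1/207360 t=5:−1/4147200 = -1/345600
(3j)²=420/46189 [(5 7 6; 0 0 0)], sign=-1
Σ_t [0,2]: t=0:+1/14515200 t=1:−1/1036800 t=2:+1/829440 = 1/3225600
(3j)²=567/230945 [(5 7 6; 3 0 -3)], sign=-1
⇒ 4πI² = 714420/14919047
I = (+1)√(714420/14919047/(4π)) = 0.06173072

0.061731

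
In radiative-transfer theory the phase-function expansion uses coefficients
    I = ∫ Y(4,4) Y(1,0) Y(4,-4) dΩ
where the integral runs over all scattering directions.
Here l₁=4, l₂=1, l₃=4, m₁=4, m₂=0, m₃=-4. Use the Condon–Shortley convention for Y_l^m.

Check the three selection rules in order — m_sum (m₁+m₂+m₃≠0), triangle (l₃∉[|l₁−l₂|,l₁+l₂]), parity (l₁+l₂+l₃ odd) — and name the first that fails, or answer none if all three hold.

m₁+m₂+m₃ = 4 + 0 − 4 = 0  ✓
triangle: |4−1|=3 ≤ l₃=4 ≤ 4+1=5  ✓
parity: l₁+l₂+l₃ = 9 is odd  ✗

parity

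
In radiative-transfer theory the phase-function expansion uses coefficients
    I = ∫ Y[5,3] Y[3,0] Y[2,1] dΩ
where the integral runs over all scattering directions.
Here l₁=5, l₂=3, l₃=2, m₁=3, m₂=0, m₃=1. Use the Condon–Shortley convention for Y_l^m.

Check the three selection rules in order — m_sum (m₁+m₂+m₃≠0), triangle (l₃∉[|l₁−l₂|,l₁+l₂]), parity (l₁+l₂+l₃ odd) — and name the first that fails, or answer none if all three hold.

m_sum

Σmᵢ = 4  ✗
l₃∈[|l₁−l₂|,l₁+l₂]=[2,8], have l₃=2
Σlᵢ = 10 ⇒ even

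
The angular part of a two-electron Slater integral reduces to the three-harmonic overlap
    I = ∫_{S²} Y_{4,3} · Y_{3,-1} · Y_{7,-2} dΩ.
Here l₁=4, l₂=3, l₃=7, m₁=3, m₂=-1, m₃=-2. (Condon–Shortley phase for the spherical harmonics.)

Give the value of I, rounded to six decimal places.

0.090400

Checks pass: Σm=0; 14 even; l₃=7∈[1,7].
(2·4+1)(2·3+1)(2·7+1) = 945
Δ: 0! 8! 6! / 15! → 1/45045
sum: t=0:+1/20736 = 1/20736
3j²(4 3 7; 0 0 0) = Δ·Π!·Σ² = 35/1287  (sign -1)
sum: t=0:+1/241920 = 1/241920
3j²(4 3 7; 3 -1 -2) = Δ·Π!·Σ² = 4/1001  (sign -1)
combine: 4πI² = 945·35/1287·4/1001 = 2100/20449
take √, sign +1: I = 0.09040005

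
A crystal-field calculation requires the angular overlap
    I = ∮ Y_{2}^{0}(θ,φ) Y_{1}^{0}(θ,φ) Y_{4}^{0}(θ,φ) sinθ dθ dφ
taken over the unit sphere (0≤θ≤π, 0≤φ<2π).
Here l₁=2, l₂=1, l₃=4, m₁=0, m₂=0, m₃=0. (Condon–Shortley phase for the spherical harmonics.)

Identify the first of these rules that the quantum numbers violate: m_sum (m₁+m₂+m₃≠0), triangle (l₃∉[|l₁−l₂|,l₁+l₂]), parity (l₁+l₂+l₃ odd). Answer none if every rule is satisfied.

Σmᵢ = 0  ✓
l₃∈[|l₁−l₂|,l₁+l₂]=[1,3], have l₃=4  ✗
Σlᵢ = 7 ⇒ odd

triangle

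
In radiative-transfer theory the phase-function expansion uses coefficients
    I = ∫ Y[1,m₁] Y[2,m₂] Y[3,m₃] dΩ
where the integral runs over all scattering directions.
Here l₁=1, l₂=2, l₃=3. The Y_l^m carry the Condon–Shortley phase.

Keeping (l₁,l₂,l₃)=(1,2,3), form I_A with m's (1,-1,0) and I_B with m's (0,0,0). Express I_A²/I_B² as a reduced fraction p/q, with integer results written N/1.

l's match ⇒ only the (l;m) 3-j factors differ between A and B.
A: triangle coeff Δ(1,2,3) = 1/105; Σ_t [0,0]: t=0:+1/12 = 1/12; (3j)²=1/35 [(1 2 3; 1 -1 0)], sign=-1
B: triangle coeff Δ(1,2,3) = 1/105; Σ_t [0,0]: t=0:+1/4 = 1/4; (3j)²=3/35 [(1 2 3; 0 0 0)], sign=-1
I_A²/I_B² = (1/35)/(3/35) = 1/3

1/3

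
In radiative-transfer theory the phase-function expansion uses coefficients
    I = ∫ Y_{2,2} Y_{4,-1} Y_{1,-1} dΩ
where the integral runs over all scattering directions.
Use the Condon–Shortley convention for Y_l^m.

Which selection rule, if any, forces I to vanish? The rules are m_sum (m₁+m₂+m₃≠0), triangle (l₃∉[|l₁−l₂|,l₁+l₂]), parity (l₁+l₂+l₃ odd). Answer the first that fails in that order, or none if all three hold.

triangle

m₁+m₂+m₃ = 2 − 1 − 1 = 0  ✓
triangle: |2−4|=2 ≤ l₃=1 ≤ 2+4=6  ✗
parity: l₁+l₂+l₃ = 7 is odd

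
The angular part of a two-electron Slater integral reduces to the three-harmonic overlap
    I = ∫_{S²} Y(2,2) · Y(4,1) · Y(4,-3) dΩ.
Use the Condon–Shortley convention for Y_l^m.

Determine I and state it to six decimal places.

0.159270

Checks pass: Σm=0; 10 even; l₃=4∈[2,6].
(2·2+1)(2·4+1)(2·4+1) = 405
Δ: 2! 2! 6! / 11! → 1/13860
sum: t=0:+1/192 t=1:−1/36 t=2:+1/192 = -5/288
3j²(2 4 4; 0 0 0) = Δ·Π!·Σ² = 20/693  (sign -1)
sum: t=0:+1/480 = 1/480
3j²(2 4 4; 2 1 -3) = Δ·Π!·Σ² = 3/110  (sign -1)
combine: 4πI² = 405·20/693·3/110 = 270/847
take √, sign +1: I = 0.15927046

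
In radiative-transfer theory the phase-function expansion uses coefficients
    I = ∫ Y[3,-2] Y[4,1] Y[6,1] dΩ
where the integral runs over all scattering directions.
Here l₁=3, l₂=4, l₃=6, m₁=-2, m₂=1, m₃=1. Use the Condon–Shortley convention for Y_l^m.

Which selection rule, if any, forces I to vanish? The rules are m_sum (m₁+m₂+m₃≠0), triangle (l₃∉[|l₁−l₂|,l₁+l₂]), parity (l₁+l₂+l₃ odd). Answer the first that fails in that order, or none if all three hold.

m₁+m₂+m₃ = -2 + 1 + 1 = 0  ✓
triangle: |3−4|=1 ≤ l₃=6 ≤ 3+4=7  ✓
parity: l₁+l₂+l₃ = 13 is odd  ✗

parity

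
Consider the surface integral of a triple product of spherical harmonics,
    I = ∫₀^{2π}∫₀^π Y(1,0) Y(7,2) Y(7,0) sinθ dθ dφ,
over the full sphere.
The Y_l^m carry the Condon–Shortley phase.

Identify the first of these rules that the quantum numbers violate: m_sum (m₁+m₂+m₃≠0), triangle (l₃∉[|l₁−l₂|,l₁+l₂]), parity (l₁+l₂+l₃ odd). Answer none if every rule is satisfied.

m_sum

azimuthal sum: 0 + 2 + 0 = 2  ✗
6 ≤ 7 ≤ 8 (triangle on l)
L = 1 + 7 + 7 = 15 (odd)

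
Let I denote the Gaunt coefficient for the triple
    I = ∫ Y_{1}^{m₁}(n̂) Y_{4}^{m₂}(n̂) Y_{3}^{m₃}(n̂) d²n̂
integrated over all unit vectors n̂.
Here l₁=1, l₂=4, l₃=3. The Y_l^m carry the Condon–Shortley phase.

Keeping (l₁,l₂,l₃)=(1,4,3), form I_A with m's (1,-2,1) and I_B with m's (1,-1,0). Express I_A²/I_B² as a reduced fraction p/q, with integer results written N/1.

Same 1,4,3: normalisation and zero-m 3j drop out of the ratio.
A: Δ: 2! 0! 6! / 9! → 1/252; sum: t=0:+1/96 = 1/96; 3j²(1 4 3; 1 -2 1) = Δ·Π!·Σ² = 5/84  (sign +1)
B: Δ: 2! 0! 6! / 9! → 1/252; sum: t=0:+1/72 = 1/72; 3j²(1 4 3; 1 -1 0) = Δ·Π!·Σ² = 5/126  (sign -1)
I_A²/I_B² = (5/84)/(5/126) = 3/2

3/2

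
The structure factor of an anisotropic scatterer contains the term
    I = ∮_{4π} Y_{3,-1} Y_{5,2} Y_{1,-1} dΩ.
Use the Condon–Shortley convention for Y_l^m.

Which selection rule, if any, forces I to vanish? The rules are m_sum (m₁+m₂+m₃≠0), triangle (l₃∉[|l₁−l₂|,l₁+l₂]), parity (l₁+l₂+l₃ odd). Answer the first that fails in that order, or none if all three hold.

m₁+m₂+m₃ = -1 + 2 − 1 = 0  ✓
triangle: |3−5|=2 ≤ l₃=1 ≤ 3+5=8  ✗
parity: l₁+l₂+l₃ = 9 is odd

triangle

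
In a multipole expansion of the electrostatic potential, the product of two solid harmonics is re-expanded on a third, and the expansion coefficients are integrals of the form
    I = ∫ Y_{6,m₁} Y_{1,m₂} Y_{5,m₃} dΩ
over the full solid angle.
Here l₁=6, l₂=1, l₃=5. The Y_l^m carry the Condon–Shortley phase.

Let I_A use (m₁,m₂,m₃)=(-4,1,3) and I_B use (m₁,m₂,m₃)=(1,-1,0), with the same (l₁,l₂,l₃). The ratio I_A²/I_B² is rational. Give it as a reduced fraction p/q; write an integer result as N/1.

Same 6,1,5: normalisation and zero-m 3j drop out of the ratio.
A: Δ: 2! 10! 0! / 13! → 1/858; sum: t=2:+1/161280 = 1/161280; 3j²(6 1 5; -4 1 3) = Δ·Π!·Σ² = 15/286  (sign +1)
B: Δ: 2! 10! 0! / 13! → 1/858; sum: t=0:+1/28800 = 1/28800; 3j²(6 1 5; 1 -1 0) = Δ·Π!·Σ² = 7/286  (sign -1)
I_A²/I_B² = (15/286)/(7/286) = 15/7

15/7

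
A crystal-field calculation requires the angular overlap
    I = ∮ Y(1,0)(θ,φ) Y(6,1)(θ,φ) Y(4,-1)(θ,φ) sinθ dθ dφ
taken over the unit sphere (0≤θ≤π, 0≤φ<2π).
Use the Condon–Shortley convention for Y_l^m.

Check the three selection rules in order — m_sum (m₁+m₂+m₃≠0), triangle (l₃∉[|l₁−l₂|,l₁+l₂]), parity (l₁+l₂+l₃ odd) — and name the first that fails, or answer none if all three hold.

triangle

azimuthal sum: 0 + 1 − 1 = 0  ✓
5 ≤ 4 ≤ 7 (triangle on l)  ✗
L = 1 + 6 + 4 = 11 (odd)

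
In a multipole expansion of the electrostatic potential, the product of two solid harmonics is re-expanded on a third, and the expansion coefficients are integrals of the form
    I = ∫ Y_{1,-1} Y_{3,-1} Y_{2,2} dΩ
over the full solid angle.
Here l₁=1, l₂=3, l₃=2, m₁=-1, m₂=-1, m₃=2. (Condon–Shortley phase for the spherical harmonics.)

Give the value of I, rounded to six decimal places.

-0.082589

Checks pass: Σm=0; 6 even; l₃=2∈[2,4].
(2·1+1)(2·3+1)(2·2+1) = 105
Δ: 2! 0! 4! / 7! → 1/105
sum: t=1:−1/4 = -1/4
3j²(1 3 2; 0 0 0) = Δ·Π!·Σ² = 3/35  (sign -1)
sum: t=2:+1/48 = 1/48
3j²(1 3 2; -1 -1 2) = Δ·Π!·Σ² = 1/105  (sign +1)
combine: 4πI² = 105·3/35·1/105 = 3/35
take √, sign -1: I = -0.08258890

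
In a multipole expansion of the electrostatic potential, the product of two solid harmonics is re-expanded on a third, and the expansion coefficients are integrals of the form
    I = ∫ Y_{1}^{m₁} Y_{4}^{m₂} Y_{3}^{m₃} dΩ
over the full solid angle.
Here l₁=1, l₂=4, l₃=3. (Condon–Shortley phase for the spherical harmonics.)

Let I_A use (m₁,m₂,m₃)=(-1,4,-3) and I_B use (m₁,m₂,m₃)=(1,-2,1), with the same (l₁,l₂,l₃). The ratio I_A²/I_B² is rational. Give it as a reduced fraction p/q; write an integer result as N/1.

Same 1,4,3: normalisation and zero-m 3j drop out of the ratio.
A: Δ: 2! 0! 6! / 9! → 1/252; sum: t=2:+1/1440 = 1/1440; 3j²(1 4 3; -1 4 -3) = Δ·Π!·Σ² = 1/9  (sign +1)
B: Δ: 2! 0! 6! / 9! → 1/252; sum: t=0:+1/96 = 1/96; 3j²(1 4 3; 1 -2 1) = Δ·Π!·Σ² = 5/84  (sign +1)
I_A²/I_B² = (1/9)/(5/84) = 28/15

28/15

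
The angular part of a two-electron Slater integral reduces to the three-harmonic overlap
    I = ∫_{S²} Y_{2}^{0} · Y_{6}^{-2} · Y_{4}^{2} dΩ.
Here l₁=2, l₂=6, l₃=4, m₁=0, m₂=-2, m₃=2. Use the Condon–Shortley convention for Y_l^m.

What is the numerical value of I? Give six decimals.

0.206144

Checks pass: Σm=0; 12 even; l₃=4∈[4,8].
(2·2+1)(2·6+1)(2·4+1) = 585
Δ: 4! 0! 8! / 13! → 1/6435
sum: t=2:+1/2304 = 1/2304
3j²(2 6 4; 0 0 0) = Δ·Π!·Σ² = 5/143  (sign +1)
sum: t=2:+1/5760 = 1/5760
3j²(2 6 4; 0 -2 2) = Δ·Π!·Σ² = 56/2145  (sign +1)
combine: 4πI² = 585·5/143·56/2145 = 840/1573
take √, sign +1: I = 0.20614383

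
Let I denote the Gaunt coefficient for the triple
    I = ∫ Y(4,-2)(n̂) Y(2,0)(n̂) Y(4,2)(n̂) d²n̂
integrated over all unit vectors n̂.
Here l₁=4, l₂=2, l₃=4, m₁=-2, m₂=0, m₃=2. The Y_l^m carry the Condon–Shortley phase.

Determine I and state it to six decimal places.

0.065536

m-sum 0 ✓  L=10 even ✓  2≤4≤6 ✓
Π(2lᵢ+1) = 9×5×9 = 405
triangle coeff Δ(4,2,4) = 1/13860
Σ_t [0,2]: t=0:+1/192 t=1:−1/36 t=2:+1/192 = -5/288
(3j)²=20/693 [(4 2 4; 0 0 0)], sign=-1
Σ_t [0,2]: t=0:+1/2880 t=1:−1/120 t=2:+1/192 = -1/360
(3j)²=16/3465 [(4 2 4; -2 0 2)], sign=-1
⇒ 4πI² = 320/5929
I = (+1)√(320/5929/(4π)) = 0.06553591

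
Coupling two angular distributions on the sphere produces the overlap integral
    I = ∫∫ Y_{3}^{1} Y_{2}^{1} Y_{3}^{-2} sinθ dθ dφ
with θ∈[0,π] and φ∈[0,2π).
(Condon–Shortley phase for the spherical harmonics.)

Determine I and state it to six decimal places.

Rules hold: Σm=0, L=8 even, 1≤3≤5.
N = 7·5·7 = 245
Δ = 2!·4!·2!/9! = 1/3780
Racah Σ t=0..2: t=0:+1/24 t=1:−1/4 t=2:+1/24 = -1/6
⇒ 3j(3 2 3; 0 0 0)² = 4/105, sgn +1
Racah Σ t=1..2: t=1:−1/12 t=2:+1/48 = -1/16
⇒ 3j(3 2 3; 1 1 -2)² = 1/28, sgn +1
4πI² = N·(3j₀)²·(3jₘ)² = 1/3
I = +1·√(0.333333/4π) = 0.16286750

0.162868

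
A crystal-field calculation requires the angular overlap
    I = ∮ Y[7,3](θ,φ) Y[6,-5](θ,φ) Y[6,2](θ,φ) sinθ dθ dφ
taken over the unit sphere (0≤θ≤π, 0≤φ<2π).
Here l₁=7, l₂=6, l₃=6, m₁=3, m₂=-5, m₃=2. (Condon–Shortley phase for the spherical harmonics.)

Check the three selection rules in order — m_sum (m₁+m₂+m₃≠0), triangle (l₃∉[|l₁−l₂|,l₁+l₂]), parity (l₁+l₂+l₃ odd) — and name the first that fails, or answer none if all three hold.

parity

m₁+m₂+m₃ = 3 − 5 + 2 = 0  ✓
triangle: |7−6|=1 ≤ l₃=6 ≤ 7+6=13  ✓
parity: l₁+l₂+l₃ = 19 is odd  ✗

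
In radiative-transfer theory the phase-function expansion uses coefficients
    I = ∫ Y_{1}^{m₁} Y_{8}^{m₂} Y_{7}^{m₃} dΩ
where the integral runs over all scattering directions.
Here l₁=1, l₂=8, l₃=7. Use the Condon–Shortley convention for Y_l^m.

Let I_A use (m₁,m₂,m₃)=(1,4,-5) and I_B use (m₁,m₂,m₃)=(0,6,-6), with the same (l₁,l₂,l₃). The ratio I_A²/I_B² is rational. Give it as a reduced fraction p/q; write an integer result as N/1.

3/14

l's match ⇒ only the (l;m) 3-j factors differ between A and B.
A: triangle coeff Δ(1,8,7) = 1/2040; Σ_t [0,0]: t=0:+1/1916006400 = 1/1916006400; (3j)²=1/340 [(1 8 7; 1 4 -5)], sign=+1
B: triangle coeff Δ(1,8,7) = 1/2040; Σ_t [1,1]: t=1:−1/6227020800 = -1/6227020800; (3j)²=7/510 [(1 8 7; 0 6 -6)], sign=+1
I_A²/I_B² = (1/340)/(7/510) = 3/14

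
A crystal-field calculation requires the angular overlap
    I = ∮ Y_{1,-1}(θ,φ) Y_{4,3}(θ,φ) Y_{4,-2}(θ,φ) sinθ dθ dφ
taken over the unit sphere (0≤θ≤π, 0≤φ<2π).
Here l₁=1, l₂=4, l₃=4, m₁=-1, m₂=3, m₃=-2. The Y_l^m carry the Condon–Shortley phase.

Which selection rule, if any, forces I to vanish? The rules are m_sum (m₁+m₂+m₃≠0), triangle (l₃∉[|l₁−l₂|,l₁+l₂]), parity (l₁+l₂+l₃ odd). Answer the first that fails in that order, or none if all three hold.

azimuthal sum: -1 + 3 − 2 = 0  ✓
3 ≤ 4 ≤ 5 (triangle on l)  ✓
L = 1 + 4 + 4 = 9 (odd)  ✗

parity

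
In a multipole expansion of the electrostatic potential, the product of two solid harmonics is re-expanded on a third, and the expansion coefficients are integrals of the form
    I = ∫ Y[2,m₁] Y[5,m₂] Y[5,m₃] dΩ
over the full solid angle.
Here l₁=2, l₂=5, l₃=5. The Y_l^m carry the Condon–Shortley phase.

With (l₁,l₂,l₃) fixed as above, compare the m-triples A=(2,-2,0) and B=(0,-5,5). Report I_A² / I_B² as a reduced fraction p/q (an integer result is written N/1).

28/45

Shared (l₁,l₂,l₃)=(2,5,5): N and (l;000)² cancel in I_A²/I_B².
A: Δ = 2!·2!·8!/13! = 1/38610; Racah Σ t=0..0: t=0:+1/2880 = 1/2880; ⇒ 3j(2 5 5; 2 -2 0)² = 14/429, sgn -1
B: Δ = 2!·2!·8!/13! = 1/38610; Racah Σ t=0..0: t=0:+1/161280 = 1/161280; ⇒ 3j(2 5 5; 0 -5 5)² = 15/286, sgn +1
I_A²/I_B² = (14/429)/(15/286) = 28/45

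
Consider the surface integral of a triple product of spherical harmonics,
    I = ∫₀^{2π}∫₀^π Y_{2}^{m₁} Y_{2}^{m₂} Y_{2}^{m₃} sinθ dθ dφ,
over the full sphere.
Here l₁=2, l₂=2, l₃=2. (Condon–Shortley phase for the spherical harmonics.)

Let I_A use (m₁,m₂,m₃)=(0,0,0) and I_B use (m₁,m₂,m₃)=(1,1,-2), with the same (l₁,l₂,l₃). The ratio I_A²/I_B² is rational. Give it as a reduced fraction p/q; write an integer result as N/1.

l's match ⇒ only the (l;m) 3-j factors differ between A and B.
A: triangle coeff Δ(2,2,2) = 1/630; Σ_t [0,2]: t=0:+1/8 t=1:−1/1 t=2:+1/8 = -3/4; (3j)²=2/35 [(2 2 2; 0 0 0)], sign=-1
B: triangle coeff Δ(2,2,2) = 1/630; Σ_t [1,1]: t=1:−1/4 = -1/4; (3j)²=3/35 [(2 2 2; 1 1 -2)], sign=-1
I_A²/I_B² = (2/35)/(3/35) = 2/3

2/3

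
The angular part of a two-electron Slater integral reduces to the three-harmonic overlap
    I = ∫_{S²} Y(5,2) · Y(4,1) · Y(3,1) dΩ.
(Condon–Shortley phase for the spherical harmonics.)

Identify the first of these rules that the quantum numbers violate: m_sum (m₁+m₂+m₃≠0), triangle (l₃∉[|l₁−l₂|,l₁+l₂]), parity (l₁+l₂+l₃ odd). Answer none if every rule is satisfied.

m_sum

m₁+m₂+m₃ = 2 + 1 + 1 = 4  ✗
triangle: |5−4|=1 ≤ l₃=3 ≤ 5+4=9
parity: l₁+l₂+l₃ = 12 is even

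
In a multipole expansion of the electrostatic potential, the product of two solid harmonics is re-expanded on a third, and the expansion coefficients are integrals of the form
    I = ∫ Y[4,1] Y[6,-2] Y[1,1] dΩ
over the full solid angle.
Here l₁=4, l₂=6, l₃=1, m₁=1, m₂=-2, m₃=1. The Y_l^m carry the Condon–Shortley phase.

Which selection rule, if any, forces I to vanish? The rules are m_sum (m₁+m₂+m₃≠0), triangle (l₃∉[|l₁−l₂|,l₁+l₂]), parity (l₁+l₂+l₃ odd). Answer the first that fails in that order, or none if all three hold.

triangle

m₁+m₂+m₃ = 1 − 2 + 1 = 0  ✓
triangle: |4−6|=2 ≤ l₃=1 ≤ 4+6=10  ✗
parity: l₁+l₂+l₃ = 11 is odd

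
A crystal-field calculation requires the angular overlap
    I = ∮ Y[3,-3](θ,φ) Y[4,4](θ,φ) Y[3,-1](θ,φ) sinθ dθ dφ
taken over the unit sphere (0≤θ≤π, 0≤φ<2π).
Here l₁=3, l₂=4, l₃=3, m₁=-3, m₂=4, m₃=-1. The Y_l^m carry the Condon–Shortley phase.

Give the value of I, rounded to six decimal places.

m-sum 0 ✓  L=10 even ✓  1≤3≤7 ✓
Π(2lᵢ+1) = 7×9×7 = 441
triangle coeff Δ(3,4,3) = 1/34650
Σ_t [1,3]: t=1:−1/72 t=2:+1/16 t=3:−1/72 = 5/144
(3j)²=2/77 [(3 4 3; 0 0 0)], sign=-1
Σ_t [4,4]: t=4:+1/1152 = 1/1152
(3j)²=1/33 [(3 4 3; -3 4 -1)], sign=+1
⇒ 4πI² = 42/121
I = (-1)√(42/121/(4π)) = -0.16619847

-0.166198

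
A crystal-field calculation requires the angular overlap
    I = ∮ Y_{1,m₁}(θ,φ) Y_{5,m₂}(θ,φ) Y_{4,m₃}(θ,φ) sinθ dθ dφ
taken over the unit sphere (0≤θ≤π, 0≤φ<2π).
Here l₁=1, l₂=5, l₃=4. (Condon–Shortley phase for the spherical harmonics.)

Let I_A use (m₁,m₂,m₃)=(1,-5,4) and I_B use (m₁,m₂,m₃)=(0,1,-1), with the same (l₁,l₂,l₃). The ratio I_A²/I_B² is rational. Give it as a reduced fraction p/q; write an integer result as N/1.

l's match ⇒ only the (l;m) 3-j factors differ between A and B.
A: triangle coeff Δ(1,5,4) = 1/495; Σ_t [0,0]: t=0:+1/80640 = 1/80640; (3j)²=1/11 [(1 5 4; 1 -5 4)], sign=+1
B: triangle coeff Δ(1,5,4) = 1/495; Σ_t [1,1]: t=1:−1/720 = -1/720; (3j)²=8/165 [(1 5 4; 0 1 -1)], sign=+1
I_A²/I_B² = (1/11)/(8/165) = 15/8

15/8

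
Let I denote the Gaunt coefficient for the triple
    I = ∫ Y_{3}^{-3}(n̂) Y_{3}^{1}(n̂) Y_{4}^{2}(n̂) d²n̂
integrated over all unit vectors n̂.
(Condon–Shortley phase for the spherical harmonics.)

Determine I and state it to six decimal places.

Checks pass: Σm=0; 10 even; l₃=4∈[0,6].
(2·3+1)(2·3+1)(2·4+1) = 441
Δ: 2! 4! 4! / 11! → 1/34650
sum: t=0:+1/72 t=1:−1/16 t=2:+1/72 = -5/144
3j²(3 3 4; 0 0 0) = Δ·Π!·Σ² = 2/77  (sign -1)
sum: t=2:+1/192 = 1/192
3j²(3 3 4; -3 1 2) = Δ·Π!·Σ² = 3/77  (sign +1)
combine: 4πI² = 441·2/77·3/77 = 54/121
take √, sign -1: I = -0.18845135

-0.188451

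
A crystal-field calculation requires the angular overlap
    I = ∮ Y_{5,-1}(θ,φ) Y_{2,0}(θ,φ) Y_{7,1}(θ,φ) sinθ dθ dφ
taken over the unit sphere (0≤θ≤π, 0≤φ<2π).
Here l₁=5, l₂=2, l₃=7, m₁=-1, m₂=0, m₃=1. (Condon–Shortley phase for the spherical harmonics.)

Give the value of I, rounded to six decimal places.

Rules hold: Σm=0, L=14 even, 3≤7≤7.
N = 11·5·15 = 825
Δ = 0!·10!·4!/15! = 1/15015
Racah Σ t=0..0: t=0:+1/57600 = 1/57600
⇒ 3j(5 2 7; 0 0 0)² = 21/715, sgn -1
Racah Σ t=0..0: t=0:+1/69120 = 1/69120
⇒ 3j(5 2 7; -1 0 1)² = 4/143, sgn +1
4πI² = N·(3j₀)²·(3jₘ)² = 1260/1859
I = -1·√(0.677784/4π) = -0.23224194

-0.232242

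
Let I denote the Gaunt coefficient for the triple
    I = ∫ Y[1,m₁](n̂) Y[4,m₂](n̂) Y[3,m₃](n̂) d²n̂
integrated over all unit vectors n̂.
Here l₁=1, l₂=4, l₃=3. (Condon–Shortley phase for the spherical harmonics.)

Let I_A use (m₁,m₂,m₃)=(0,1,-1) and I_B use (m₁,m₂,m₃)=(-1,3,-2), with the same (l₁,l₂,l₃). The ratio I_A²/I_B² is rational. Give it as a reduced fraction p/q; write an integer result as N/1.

Shared (l₁,l₂,l₃)=(1,4,3): N and (l;000)² cancel in I_A²/I_B².
A: Δ = 2!·0!·6!/9! = 1/252; Racah Σ t=1..1: t=1:−1/48 = -1/48; ⇒ 3j(1 4 3; 0 1 -1)² = 5/84, sgn -1
B: Δ = 2!·0!·6!/9! = 1/252; Racah Σ t=2..2: t=2:+1/240 = 1/240; ⇒ 3j(1 4 3; -1 3 -2)² = 1/12, sgn -1
I_A²/I_B² = (5/84)/(1/12) = 5/7

5/7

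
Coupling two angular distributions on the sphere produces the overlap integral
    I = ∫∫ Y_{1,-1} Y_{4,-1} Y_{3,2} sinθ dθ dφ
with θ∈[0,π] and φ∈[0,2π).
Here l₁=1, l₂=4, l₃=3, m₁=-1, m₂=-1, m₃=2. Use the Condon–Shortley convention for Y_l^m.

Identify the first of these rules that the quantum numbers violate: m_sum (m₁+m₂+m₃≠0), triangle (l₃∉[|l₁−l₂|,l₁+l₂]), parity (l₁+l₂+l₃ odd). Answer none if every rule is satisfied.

none

Σmᵢ = 0  ✓
l₃∈[|l₁−l₂|,l₁+l₂]=[3,5], have l₃=3  ✓
Σlᵢ = 8 ⇒ even  ✓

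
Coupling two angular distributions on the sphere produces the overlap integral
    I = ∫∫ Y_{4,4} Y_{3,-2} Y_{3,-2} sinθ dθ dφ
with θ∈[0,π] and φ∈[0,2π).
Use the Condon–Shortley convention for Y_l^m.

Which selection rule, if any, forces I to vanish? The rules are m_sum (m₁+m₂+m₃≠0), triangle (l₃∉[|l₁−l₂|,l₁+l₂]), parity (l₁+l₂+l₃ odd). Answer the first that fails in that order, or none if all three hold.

m₁+m₂+m₃ = 4 − 2 − 2 = 0  ✓
triangle: |4−3|=1 ≤ l₃=3 ≤ 4+3=7  ✓
parity: l₁+l₂+l₃ = 10 is even  ✓

none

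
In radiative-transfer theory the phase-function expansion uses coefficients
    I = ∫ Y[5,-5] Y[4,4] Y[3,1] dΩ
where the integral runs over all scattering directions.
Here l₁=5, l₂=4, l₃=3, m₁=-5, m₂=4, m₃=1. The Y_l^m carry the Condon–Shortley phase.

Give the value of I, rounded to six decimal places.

0.189625

Rules hold: Σm=0, L=12 even, 1≤3≤9.
N = 11·9·7 = 693
Δ = 6!·4!·2!/13! = 1/180180
Racah Σ t=2..4: t=2:+1/576 t=3:−1/144 t=4:+1/576 = -1/288
⇒ 3j(5 4 3; 0 0 0)² = 20/1001, sgn +1
Racah Σ t=6..6: t=6:+1/34560 = 1/34560
⇒ 3j(5 4 3; -5 4 1)² = 14/429, sgn +1
4πI² = N·(3j₀)²·(3jₘ)² = 840/1859
I = +1·√(0.451856/4π) = 0.18962475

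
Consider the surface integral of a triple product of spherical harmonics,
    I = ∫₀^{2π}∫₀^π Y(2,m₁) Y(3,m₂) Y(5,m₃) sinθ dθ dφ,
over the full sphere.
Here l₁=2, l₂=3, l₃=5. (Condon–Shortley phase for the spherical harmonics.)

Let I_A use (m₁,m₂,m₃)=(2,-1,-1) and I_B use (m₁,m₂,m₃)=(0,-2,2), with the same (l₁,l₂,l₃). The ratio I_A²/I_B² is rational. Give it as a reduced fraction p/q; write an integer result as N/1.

5/21

Same 2,3,5: normalisation and zero-m 3j drop out of the ratio.
A: Δ: 0! 4! 6! / 11! → 1/2310; sum: t=0:+1/1152 = 1/1152; 3j²(2 3 5; 2 -1 -1) = Δ·Π!·Σ² = 1/154  (sign +1)
B: Δ: 0! 4! 6! / 11! → 1/2310; sum: t=0:+1/480 = 1/480; 3j²(2 3 5; 0 -2 2) = Δ·Π!·Σ² = 3/110  (sign -1)
I_A²/I_B² = (1/154)/(3/110) = 5/21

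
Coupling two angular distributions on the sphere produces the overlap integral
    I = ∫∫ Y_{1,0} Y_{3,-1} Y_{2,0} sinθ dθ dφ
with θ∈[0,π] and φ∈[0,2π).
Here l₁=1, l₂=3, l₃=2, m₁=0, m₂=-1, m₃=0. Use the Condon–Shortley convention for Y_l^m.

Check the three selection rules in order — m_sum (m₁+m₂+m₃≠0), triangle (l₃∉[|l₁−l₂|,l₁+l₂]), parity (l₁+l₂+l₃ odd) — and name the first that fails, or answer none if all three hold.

azimuthal sum: 0 − 1 + 0 = -1  ✗
2 ≤ 2 ≤ 4 (triangle on l)
L = 1 + 3 + 2 = 6 (even)

m_sum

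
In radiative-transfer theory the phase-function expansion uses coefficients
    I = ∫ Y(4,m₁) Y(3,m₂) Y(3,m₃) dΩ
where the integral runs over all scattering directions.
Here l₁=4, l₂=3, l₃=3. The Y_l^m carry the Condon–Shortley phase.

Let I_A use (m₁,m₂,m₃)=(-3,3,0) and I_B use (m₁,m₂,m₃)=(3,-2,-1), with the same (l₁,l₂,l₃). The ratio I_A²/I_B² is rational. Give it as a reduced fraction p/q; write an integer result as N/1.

Same 4,3,3: normalisation and zero-m 3j drop out of the ratio.
A: Δ: 4! 4! 2! / 11! → 1/34650; sum: t=4:+1/288 = 1/288; 3j²(4 3 3; -3 3 0) = Δ·Π!·Σ² = 1/22  (sign -1)
B: Δ: 4! 4! 2! / 11! → 1/34650; sum: t=0:+1/144 t=1:−1/288 = 1/288; 3j²(4 3 3; 3 -2 -1) = Δ·Π!·Σ² = 1/99  (sign +1)
I_A²/I_B² = (1/22)/(1/99) = 9/2

9/2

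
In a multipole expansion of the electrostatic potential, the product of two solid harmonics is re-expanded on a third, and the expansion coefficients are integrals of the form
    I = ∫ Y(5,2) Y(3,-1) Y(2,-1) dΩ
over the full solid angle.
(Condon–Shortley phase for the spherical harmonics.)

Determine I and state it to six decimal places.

0.245532

Rules hold: Σm=0, L=10 even, 2≤2≤8.
N = 11·7·5 = 385
Δ = 6!·4!·0!/11! = 1/2310
Racah Σ t=3..3: t=3:−1/144 = -1/144
⇒ 3j(5 3 2; 0 0 0)² = 10/231, sgn -1
Racah Σ t=2..2: t=2:+1/288 = 1/288
⇒ 3j(5 3 2; 2 -1 -1)² = 1/22, sgn -1
4πI² = N·(3j₀)²·(3jₘ)² = 25/33
I = +1·√(0.757576/4π) = 0.24553200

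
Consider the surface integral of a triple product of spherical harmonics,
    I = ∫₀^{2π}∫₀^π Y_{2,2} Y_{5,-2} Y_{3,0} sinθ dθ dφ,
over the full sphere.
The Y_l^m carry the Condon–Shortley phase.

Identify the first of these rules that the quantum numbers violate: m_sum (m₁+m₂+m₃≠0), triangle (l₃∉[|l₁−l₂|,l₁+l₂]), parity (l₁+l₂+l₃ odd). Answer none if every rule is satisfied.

none

m₁+m₂+m₃ = 2 − 2 + 0 = 0  ✓
triangle: |2−5|=3 ≤ l₃=3 ≤ 2+5=7  ✓
parity: l₁+l₂+l₃ = 10 is even  ✓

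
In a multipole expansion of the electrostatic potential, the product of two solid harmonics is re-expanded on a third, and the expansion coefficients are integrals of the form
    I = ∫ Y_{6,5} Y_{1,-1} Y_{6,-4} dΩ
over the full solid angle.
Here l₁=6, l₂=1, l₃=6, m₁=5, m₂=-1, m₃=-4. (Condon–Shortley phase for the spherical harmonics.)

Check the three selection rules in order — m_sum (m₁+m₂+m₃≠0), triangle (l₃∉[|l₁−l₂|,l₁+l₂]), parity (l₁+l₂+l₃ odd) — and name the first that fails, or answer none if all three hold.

parity

Σmᵢ = 0  ✓
l₃∈[|l₁−l₂|,l₁+l₂]=[5,7], have l₃=6  ✓
Σlᵢ = 13 ⇒ odd  ✗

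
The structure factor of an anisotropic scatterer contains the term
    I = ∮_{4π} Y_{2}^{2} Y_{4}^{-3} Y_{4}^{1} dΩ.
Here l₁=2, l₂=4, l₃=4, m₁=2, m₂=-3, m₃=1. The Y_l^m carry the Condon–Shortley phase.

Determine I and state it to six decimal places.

Checks pass: Σm=0; 10 even; l₃=4∈[2,6].
(2·2+1)(2·4+1)(2·4+1) = 405
Δ: 2! 2! 6! / 11! → 1/13860
sum: t=0:+1/192 t=1:−1/36 t=2:+1/192 = -5/288
3j²(2 4 4; 0 0 0) = Δ·Π!·Σ² = 20/693  (sign -1)
sum: t=0:+1/480 = 1/480
3j²(2 4 4; 2 -3 1) = Δ·Π!·Σ² = 3/110  (sign -1)
combine: 4πI² = 405·20/693·3/110 = 270/847
take √, sign +1: I = 0.15927046

0.159270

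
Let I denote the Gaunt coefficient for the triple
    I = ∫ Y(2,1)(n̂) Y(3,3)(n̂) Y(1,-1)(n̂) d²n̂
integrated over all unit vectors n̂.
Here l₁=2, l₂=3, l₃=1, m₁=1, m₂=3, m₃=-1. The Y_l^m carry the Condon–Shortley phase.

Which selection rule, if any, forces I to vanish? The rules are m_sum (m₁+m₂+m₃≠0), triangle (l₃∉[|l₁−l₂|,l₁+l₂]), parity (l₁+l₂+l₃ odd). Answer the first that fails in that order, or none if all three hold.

m_sum

m₁+m₂+m₃ = 1 + 3 − 1 = 3  ✗
triangle: |2−3|=1 ≤ l₃=1 ≤ 2+3=5
parity: l₁+l₂+l₃ = 6 is even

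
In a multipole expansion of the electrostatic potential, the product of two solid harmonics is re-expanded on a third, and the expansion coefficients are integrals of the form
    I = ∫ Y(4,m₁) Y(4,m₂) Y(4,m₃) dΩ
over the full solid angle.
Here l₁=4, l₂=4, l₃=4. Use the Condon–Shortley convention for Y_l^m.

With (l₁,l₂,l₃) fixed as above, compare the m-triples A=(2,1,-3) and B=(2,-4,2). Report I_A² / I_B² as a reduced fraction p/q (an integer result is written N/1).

Shared (l₁,l₂,l₃)=(4,4,4): N and (l;000)² cancel in I_A²/I_B².
A: Δ = 4!·4!·4!/13! = 1/450450; Racah Σ t=1..2: t=1:−1/864 t=2:+1/576 = 1/1728; ⇒ 3j(4 4 4; 2 1 -3)² = 5/1287, sgn -1
B: Δ = 4!·4!·4!/13! = 1/450450; Racah Σ t=0..0: t=0:+1/2304 = 1/2304; ⇒ 3j(4 4 4; 2 -4 2)² = 5/143, sgn +1
I_A²/I_B² = (5/1287)/(5/143) = 1/9

1/9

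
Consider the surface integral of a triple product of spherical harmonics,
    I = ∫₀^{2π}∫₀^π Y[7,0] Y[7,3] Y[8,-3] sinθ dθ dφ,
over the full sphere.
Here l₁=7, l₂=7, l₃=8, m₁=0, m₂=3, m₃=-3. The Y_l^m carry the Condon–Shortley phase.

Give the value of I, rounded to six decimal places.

0.109412

Checks pass: Σm=0; 22 even; l₃=8∈[0,14].
(2·7+1)(2·7+1)(2·8+1) = 3825
Δ: 6! 8! 8! / 23! → 1/22086194130
sum: t=0:+1/18289152000 t=1:−1/248832000 t=2:+1/24883200 t=3:−1/11943936 t=4:+1/24883200 t=5:−1/248832000 t=6:+1/18289152000 = -11/975421440
3j²(7 7 8; 0 0 0) = Δ·Π!·Σ² = 1750/289731  (sign -1)
sum: t=2:+1/1393459200 t=3:−1/104509440 t=4:+1/49766400 t=5:−1/124416000 t=6:+1/2090188800 = 11/2985984000
3j²(7 7 8; 0 3 -3) = Δ·Π!·Σ² = 3773/579462  (sign -1)
combine: 4πI² = 3825·1750/289731·3773/579462 = 82534375/548653937
take √, sign +1: I = 0.10941157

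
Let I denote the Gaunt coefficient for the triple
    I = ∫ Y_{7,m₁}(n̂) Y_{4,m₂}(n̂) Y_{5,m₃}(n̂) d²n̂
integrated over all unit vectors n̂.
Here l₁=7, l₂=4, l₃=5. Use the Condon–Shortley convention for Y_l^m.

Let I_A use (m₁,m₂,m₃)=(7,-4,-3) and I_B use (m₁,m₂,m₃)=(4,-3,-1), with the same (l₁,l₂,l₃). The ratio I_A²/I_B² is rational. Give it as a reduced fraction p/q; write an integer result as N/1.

13/3

l's match ⇒ only the (l;m) 3-j factors differ between A and B.
A: triangle coeff Δ(7,4,5) = 1/6126120; Σ_t [0,0]: t=0:+1/58060800 = 1/58060800; (3j)²=7/510 [(7 4 5; 7 -4 -3)], sign=+1
B: triangle coeff Δ(7,4,5) = 1/6126120; Σ_t [0,1]: t=0:+1/518400 t=1:−1/345600 = -1/1036800; (3j)²=7/2210 [(7 4 5; 4 -3 -1)], sign=-1
I_A²/I_B² = (7/510)/(7/2210) = 13/3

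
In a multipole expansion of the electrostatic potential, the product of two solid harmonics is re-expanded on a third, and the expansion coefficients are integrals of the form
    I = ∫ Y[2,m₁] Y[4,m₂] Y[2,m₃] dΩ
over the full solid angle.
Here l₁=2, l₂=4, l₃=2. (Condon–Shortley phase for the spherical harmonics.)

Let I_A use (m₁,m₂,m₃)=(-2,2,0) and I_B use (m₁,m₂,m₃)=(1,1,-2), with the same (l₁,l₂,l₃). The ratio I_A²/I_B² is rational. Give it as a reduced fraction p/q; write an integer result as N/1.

3/1

Shared (l₁,l₂,l₃)=(2,4,2): N and (l;000)² cancel in I_A²/I_B².
A: Δ = 4!·0!·4!/9! = 1/630; Racah Σ t=4..4: t=4:+1/96 = 1/96; ⇒ 3j(2 4 2; -2 2 0)² = 1/42, sgn +1
B: Δ = 4!·0!·4!/9! = 1/630; Racah Σ t=1..1: t=1:−1/144 = -1/144; ⇒ 3j(2 4 2; 1 1 -2)² = 1/126, sgn -1
I_A²/I_B² = (1/42)/(1/126) = 3/1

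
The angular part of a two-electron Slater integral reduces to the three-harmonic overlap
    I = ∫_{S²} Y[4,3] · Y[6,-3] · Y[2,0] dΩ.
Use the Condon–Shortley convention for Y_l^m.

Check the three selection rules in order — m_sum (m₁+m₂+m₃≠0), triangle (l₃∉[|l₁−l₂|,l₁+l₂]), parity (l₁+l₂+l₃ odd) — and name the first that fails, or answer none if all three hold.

azimuthal sum: 3 − 3 + 0 = 0  ✓
2 ≤ 2 ≤ 10 (triangle on l)  ✓
L = 4 + 6 + 2 = 12 (even)  ✓

none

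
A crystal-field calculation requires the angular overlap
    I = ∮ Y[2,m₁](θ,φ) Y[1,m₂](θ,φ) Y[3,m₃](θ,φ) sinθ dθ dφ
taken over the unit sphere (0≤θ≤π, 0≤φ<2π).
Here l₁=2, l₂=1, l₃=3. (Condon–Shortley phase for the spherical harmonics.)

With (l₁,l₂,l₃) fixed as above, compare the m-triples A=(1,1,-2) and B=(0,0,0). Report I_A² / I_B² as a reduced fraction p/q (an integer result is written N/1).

10/9

l's match ⇒ only the (l;m) 3-j factors differ between A and B.
A: triangle coeff Δ(2,1,3) = 1/105; Σ_t [0,0]: t=0:+1/12 = 1/12; (3j)²=2/21 [(2 1 3; 1 1 -2)], sign=-1
B: triangle coeff Δ(2,1,3) = 1/105; Σ_t [0,0]: t=0:+1/4 = 1/4; (3j)²=3/35 [(2 1 3; 0 0 0)], sign=-1
I_A²/I_B² = (2/21)/(3/35) = 10/9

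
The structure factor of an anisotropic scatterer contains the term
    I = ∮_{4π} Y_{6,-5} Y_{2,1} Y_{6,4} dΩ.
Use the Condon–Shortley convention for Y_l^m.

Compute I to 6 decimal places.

-0.197649

Rules hold: Σm=0, L=14 even, 4≤6≤8.
N = 13·5·13 = 845
Δ = 2!·10!·2!/15! = 1/90090
Racah Σ t=0..2: t=0:+1/69120 t=1:−1/14400 t=2:+1/69120 = -7/172800
⇒ 3j(6 2 6; 0 0 0)² = 14/715, sgn -1
Racah Σ t=1..2: t=1:−1/7257600 t=2:+1/725760 = 1/806400
⇒ 3j(6 2 6; -5 1 4)² = 27/910, sgn +1
4πI² = N·(3j₀)²·(3jₘ)² = 27/55
I = -1·√(0.490909/4π) = -0.19764945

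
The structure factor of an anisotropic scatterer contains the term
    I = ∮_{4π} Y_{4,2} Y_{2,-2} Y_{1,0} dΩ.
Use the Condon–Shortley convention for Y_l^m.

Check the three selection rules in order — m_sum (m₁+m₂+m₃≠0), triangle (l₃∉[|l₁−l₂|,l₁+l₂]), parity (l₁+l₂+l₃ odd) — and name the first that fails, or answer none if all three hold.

triangle

Σmᵢ = 0  ✓
l₃∈[|l₁−l₂|,l₁+l₂]=[2,6], have l₃=1  ✗
Σlᵢ = 7 ⇒ odd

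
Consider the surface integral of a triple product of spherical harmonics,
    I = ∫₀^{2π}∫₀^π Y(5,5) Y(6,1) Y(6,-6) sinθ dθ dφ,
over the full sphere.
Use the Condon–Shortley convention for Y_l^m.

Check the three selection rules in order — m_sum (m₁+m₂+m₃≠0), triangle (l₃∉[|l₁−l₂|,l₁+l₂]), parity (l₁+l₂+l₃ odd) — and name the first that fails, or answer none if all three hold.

azimuthal sum: 5 + 1 − 6 = 0  ✓
1 ≤ 6 ≤ 11 (triangle on l)  ✓
L = 5 + 6 + 6 = 17 (odd)  ✗

parity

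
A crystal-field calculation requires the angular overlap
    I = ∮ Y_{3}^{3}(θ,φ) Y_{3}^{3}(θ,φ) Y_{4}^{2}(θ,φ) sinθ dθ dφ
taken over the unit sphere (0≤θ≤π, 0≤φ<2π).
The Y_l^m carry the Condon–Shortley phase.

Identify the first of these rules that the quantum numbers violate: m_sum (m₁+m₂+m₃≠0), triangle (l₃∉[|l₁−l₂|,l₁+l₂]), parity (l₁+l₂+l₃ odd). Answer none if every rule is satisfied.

m_sum

Σmᵢ = 8  ✗
l₃∈[|l₁−l₂|,l₁+l₂]=[0,6], have l₃=4
Σlᵢ = 10 ⇒ even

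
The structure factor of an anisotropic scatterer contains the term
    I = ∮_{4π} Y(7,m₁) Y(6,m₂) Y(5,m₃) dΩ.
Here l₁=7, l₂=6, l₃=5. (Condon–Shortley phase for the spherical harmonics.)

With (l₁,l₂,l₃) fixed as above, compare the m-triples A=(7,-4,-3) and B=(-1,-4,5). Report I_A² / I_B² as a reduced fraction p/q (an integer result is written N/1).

429/140

l's match ⇒ only the (l;m) 3-j factors differ between A and B.
A: triangle coeff Δ(7,6,5) = 1/174594420; Σ_t [0,0]: t=0:+1/116121600 = 1/116121600; (3j)²=7/323 [(7 6 5; 7 -4 -3)], sign=+1
B: triangle coeff Δ(7,6,5) = 1/174594420; Σ_t [2,2]: t=2:+1/24883200 = 1/24883200; (3j)²=980/138567 [(7 6 5; -1 -4 5)], sign=+1
I_A²/I_B² = (7/323)/(980/138567) = 429/140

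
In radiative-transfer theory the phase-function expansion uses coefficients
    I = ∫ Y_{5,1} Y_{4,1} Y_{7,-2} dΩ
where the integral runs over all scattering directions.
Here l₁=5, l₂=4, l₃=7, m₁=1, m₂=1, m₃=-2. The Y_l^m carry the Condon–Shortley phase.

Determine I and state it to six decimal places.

0.139430

Checks pass: Σm=0; 16 even; l₃=7∈[1,9].
(2·5+1)(2·4+1)(2·7+1) = 1485
Δ: 2! 8! 6! / 17! → 1/6126120
sum: t=0:+1/69120 t=1:−1/20736 t=2:+1/69120 = -1/51840
3j²(5 4 7; 0 0 0) = Δ·Π!·Σ² = 280/21879  (sign +1)
sum: t=0:+1/138240 t=1:−1/34560 t=2:+1/103680 = -1/82944
3j²(5 4 7; 1 1 -2) = Δ·Π!·Σ² = 125/9724  (sign +1)
combine: 4πI² = 1485·280/21879·125/9724 = 131250/537251
take √, sign +1: I = 0.13942996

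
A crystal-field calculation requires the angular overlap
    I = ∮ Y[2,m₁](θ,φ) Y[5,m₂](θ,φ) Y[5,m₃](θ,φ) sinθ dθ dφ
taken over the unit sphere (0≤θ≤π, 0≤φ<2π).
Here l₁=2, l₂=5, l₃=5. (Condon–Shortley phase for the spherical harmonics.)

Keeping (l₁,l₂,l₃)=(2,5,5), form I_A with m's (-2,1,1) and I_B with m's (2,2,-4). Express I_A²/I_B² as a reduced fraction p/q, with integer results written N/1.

25/12

l's match ⇒ only the (l;m) 3-j factors differ between A and B.
A: triangle coeff Δ(2,5,5) = 1/38610; Σ_t [2,2]: t=2:+1/2304 = 1/2304; (3j)²=5/143 [(2 5 5; -2 1 1)], sign=+1
B: triangle coeff Δ(2,5,5) = 1/38610; Σ_t [0,0]: t=0:+1/20160 = 1/20160; (3j)²=12/715 [(2 5 5; 2 2 -4)], sign=-1
I_A²/I_B² = (5/143)/(12/715) = 25/12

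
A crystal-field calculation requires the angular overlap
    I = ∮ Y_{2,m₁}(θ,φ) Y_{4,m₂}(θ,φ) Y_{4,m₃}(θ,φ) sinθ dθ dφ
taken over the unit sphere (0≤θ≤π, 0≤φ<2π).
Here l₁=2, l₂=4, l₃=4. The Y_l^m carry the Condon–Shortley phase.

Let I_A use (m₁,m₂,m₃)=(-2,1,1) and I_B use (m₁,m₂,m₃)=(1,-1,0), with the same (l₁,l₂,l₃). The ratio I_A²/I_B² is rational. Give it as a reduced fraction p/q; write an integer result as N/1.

20/1

Same 2,4,4: normalisation and zero-m 3j drop out of the ratio.
A: Δ: 2! 2! 6! / 11! → 1/13860; sum: t=2:+1/144 = 1/144; 3j²(2 4 4; -2 1 1) = Δ·Π!·Σ² = 10/231  (sign -1)
B: Δ: 2! 2! 6! / 11! → 1/13860; sum: t=0:+1/72 t=1:−1/96 = 1/288; 3j²(2 4 4; 1 -1 0) = Δ·Π!·Σ² = 1/462  (sign +1)
I_A²/I_B² = (10/231)/(1/462) = 20/1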